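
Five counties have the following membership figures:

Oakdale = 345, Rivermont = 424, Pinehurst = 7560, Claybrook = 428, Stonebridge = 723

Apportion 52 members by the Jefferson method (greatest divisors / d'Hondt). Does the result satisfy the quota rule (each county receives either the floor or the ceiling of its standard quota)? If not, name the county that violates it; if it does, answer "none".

Pinehurst

Standard quotas: Oakdale 1.892, Rivermont 2.326, Pinehurst 41.468, Claybrook 2.348, Stonebridge 3.966.
Jefferson allocation: Oakdale 1, Rivermont 2, Pinehurst 43, Claybrook 2, Stonebridge 4.
Pinehurst has quota 41.468 (lower 41, upper 42) but receives 43 — outside the quota interval.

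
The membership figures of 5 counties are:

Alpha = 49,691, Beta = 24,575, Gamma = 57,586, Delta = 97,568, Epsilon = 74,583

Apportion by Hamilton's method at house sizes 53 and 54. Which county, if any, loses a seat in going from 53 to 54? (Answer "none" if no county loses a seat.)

none

At 53 seats: Alpha 9, Beta 4, Gamma 10, Delta 17, Epsilon 13.
At 54 seats: Alpha 9, Beta 5, Gamma 10, Delta 17, Epsilon 13.
No county's allocation decreased.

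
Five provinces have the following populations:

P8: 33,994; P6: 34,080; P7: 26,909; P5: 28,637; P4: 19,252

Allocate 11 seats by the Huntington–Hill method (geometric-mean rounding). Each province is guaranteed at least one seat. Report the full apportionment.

P8 3; P6 3; P7 2; P5 2; P4 1

With divisor 13746: modified quotas P8 2.473, P6 2.479, P7 1.958, P5 2.083, P4 1.401.
Geometric-mean thresholds: P8 √(2·3)=2.449, P6 √(2·3)=2.449, P7 √(1·2)=1.414, P5 √(2·3)=2.449, P4 √(1·2)=1.414.
Each quota rounded against its threshold gives P8 3, P6 3, P7 2, P5 2, P4 1 (total 11).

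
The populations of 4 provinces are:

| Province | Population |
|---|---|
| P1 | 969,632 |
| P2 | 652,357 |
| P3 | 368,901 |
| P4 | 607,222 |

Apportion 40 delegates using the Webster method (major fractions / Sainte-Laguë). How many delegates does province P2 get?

Standard divisor 2598112/40 ≈ 64952.8; standard quotas: P1 14.928, P2 10.044, P3 5.680, P4 9.349.
Rounding to the nearest integer gives P1 15, P2 10, P3 6, P4 9 — total 40, matching the house size, so no adjustment is needed.
P2 receives 10.

10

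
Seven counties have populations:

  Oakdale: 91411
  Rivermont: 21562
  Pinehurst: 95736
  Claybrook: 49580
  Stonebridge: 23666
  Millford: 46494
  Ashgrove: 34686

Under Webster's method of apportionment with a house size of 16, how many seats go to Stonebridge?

Standard divisor 363135/16 ≈ 22695.938; standard quotas: Oakdale 4.028, Rivermont 0.950, Pinehurst 4.218, Claybrook 2.185, Stonebridge 1.043, Millford 2.049, Ashgrove 1.528.
Rounding to the nearest integer gives Oakdale 4, Rivermont 1, Pinehurst 4, Claybrook 2, Stonebridge 1, Millford 2, Ashgrove 2 — total 16, matching the house size, so no adjustment is needed.
Stonebridge receives 1.

1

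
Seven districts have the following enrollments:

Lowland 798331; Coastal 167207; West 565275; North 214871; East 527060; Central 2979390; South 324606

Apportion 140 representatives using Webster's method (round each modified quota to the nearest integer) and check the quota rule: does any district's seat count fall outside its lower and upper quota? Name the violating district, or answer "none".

Standard quotas: Lowland 20.042, Coastal 4.198, West 14.191, North 5.394, East 13.231, Central 74.795, South 8.149.
Webster allocation: Lowland 20, Coastal 4, West 14, North 5, East 13, Central 76, South 8.
Central has quota 74.795 (lower 74, upper 75) but receives 76 — outside the quota interval.

Central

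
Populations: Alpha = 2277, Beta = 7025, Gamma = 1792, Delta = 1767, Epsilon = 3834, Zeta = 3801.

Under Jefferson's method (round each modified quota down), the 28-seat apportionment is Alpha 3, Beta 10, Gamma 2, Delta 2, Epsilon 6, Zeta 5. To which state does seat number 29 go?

Beta

Priority for the next seat is population ÷ (current seats + 1).
Priorities: Alpha 569.250, Beta 638.636, Gamma 597.333, Delta 589.000, Epsilon 547.714, Zeta 633.500.
Highest priority: Beta.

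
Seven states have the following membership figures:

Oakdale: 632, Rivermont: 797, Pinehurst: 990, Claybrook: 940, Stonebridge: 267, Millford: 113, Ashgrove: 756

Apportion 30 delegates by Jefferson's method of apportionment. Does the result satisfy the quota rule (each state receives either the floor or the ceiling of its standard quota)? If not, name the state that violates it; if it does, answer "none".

Standard quotas: Oakdale 4.218, Rivermont 5.319, Pinehurst 6.607, Claybrook 6.274, Stonebridge 1.782, Millford 0.754, Ashgrove 5.046.
Jefferson allocation: Oakdale 4, Rivermont 5, Pinehurst 7, Claybrook 7, Stonebridge 2, Millford 0, Ashgrove 5.
Every allocation lies between the lower and upper quota.

none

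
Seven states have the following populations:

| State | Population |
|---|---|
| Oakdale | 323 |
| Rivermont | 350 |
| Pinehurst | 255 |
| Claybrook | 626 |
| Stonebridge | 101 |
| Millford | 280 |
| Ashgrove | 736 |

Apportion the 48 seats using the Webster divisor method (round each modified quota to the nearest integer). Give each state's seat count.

Standard divisor 2671/48 ≈ 55.646; standard quotas: Oakdale 5.805, Rivermont 6.290, Pinehurst 4.583, Claybrook 11.250, Stonebridge 1.815, Millford 5.032, Ashgrove 13.227.
Rounding to the nearest integer gives Oakdale 6, Rivermont 6, Pinehurst 5, Claybrook 11, Stonebridge 2, Millford 5, Ashgrove 13 — total 48, matching the house size, so no adjustment is needed.

Oakdale 6, Rivermont 6, Pinehurst 5, Claybrook 11, Stonebridge 2, Millford 5, Ashgrove 13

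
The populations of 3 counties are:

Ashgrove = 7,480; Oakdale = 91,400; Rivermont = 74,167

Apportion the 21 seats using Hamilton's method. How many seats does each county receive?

Standard divisor: 173047 ÷ 21 ≈ 8240.333.
Standard quotas: Ashgrove 0.9077, Oakdale 11.0918, Rivermont 9.0005.
Lower quotas: Ashgrove 0, Oakdale 11, Rivermont 9 (sum 20, leaving 1 seat).
Remainders in descending order: Ashgrove 0.9077, Oakdale 0.0918, Rivermont 0.0005.
Largest remainder: Ashgrove receives the extra seat.

Ashgrove 1, Oakdale 11, Rivermont 9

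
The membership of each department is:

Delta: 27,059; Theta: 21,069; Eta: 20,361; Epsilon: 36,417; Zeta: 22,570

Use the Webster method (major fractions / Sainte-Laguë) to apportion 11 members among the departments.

Standard divisor 127476/11 ≈ 11588.727; standard quotas: Delta 2.335, Theta 1.818, Eta 1.757, Epsilon 3.142, Zeta 1.948.
Rounding to the nearest integer gives Delta 2, Theta 2, Eta 2, Epsilon 3, Zeta 2 — total 11, matching the house size, so no adjustment is needed.

Delta: 2, Theta: 2, Eta: 2, Epsilon: 3, Zeta: 2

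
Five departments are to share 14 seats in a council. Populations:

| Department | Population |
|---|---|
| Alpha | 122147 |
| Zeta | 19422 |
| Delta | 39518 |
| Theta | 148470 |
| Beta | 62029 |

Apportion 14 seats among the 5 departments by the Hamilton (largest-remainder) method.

The standard divisor is 391586/14 ≈ 27970.429.
Standard quotas: Alpha 4.3670, Zeta 0.6944, Delta 1.4128, Theta 5.3081, Beta 2.2177.
Lower quotas: Alpha 4, Zeta 0, Delta 1, Theta 5, Beta 2 (sum 12, leaving 2 seats).
Remainders in descending order: Zeta 0.6944, Delta 0.4128, Alpha 0.3670, Theta 0.3081, Beta 0.2177.
The surplus seats go to Zeta, Delta.

Alpha 4, Zeta 1, Delta 2, Theta 5, Beta 2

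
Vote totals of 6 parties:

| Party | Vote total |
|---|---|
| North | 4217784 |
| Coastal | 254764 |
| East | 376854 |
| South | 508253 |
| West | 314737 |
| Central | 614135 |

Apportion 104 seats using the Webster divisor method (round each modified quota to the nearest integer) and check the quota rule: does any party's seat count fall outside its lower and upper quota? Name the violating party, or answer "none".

North

Standard quotas: North 69.776, Coastal 4.215, East 6.234, South 8.408, West 5.207, Central 10.160.
Webster allocation: North 71, Coastal 4, East 6, South 8, West 5, Central 10.
North has quota 69.776 (lower 69, upper 70) but receives 71 — outside the quota interval.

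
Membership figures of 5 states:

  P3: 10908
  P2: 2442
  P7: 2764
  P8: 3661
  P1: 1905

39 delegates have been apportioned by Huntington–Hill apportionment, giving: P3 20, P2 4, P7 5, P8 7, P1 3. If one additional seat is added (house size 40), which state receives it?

P1

Priority for the next seat is population ÷ (√(s·(s+1))).
Priorities: P3 532.256, P2 546.048, P7 504.635, P8 489.222, P1 549.926.
Highest priority: P1.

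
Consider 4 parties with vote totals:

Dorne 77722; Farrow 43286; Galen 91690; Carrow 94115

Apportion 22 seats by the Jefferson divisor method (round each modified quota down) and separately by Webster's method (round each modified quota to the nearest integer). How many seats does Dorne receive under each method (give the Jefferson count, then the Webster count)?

Jefferson: Dorne 5, Farrow 3, Galen 7, Carrow 7.
Webster: Dorne 6, Farrow 3, Galen 6, Carrow 7.
Dorne gets 5 under Jefferson and 6 under Webster.

5 and 6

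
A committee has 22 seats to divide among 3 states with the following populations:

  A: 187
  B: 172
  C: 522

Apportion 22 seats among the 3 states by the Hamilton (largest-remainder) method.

Total 881; standard divisor 881/22 ≈ 40.045.
Standard quotas: A 4.670, B 4.295, C 13.035.
Lower quotas: A 4, B 4, C 13 (sum 21, leaving 1 seat).
Remainders in descending order: A 0.670, B 0.295, C 0.035.
The surplus seat goes to A.

A 5; B 4; C 13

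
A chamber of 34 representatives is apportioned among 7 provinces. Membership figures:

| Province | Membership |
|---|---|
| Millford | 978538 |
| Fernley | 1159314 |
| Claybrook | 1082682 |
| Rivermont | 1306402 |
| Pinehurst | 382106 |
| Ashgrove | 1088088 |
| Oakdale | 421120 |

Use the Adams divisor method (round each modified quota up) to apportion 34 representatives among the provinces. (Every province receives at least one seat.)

Standard divisor 6418250/34 ≈ 188772.059; standard quotas: Millford 5.184, Fernley 6.141, Claybrook 5.735, Rivermont 6.921, Pinehurst 2.024, Ashgrove 5.764, Oakdale 2.231.
Rounding up gives 6, 7, 6, 7, 3, 6, 3 = 38 seats, so the divisor must be adjusted.
With modified divisor 213500: modified quotas Millford 4.583, Fernley 5.430, Claybrook 5.071, Rivermont 6.119, Pinehurst 1.790, Ashgrove 5.096, Oakdale 1.972.
Rounding up: Millford 5, Fernley 6, Claybrook 6, Rivermont 7, Pinehurst 2, Ashgrove 6, Oakdale 2 (total 34).

Millford 5, Fernley 6, Claybrook 6, Rivermont 7, Pinehurst 2, Ashgrove 6, Oakdale 2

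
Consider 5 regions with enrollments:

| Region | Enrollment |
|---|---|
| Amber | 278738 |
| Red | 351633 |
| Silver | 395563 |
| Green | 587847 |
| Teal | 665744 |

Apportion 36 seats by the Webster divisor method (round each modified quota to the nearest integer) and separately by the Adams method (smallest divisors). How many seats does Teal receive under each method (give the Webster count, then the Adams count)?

Webster: Amber 4, Red 6, Silver 6, Green 9, Teal 11.
Adams: Amber 5, Red 6, Silver 6, Green 9, Teal 10.
Teal gets 11 under Webster and 10 under Adams.

11 and 10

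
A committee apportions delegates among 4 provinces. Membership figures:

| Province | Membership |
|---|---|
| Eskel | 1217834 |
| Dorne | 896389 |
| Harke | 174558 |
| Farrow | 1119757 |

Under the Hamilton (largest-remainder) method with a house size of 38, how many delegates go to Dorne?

Total 3408538; standard divisor 3408538/38 ≈ 89698.368.
Standard quotas: Eskel 13.5770, Dorne 9.9934, Harke 1.9461, Farrow 12.4836.
Lower quotas: Eskel 13, Dorne 9, Harke 1, Farrow 12 (sum 35, leaving 3 seats).
Remainders in descending order: Dorne 0.9934, Harke 0.9461, Eskel 0.5770, Farrow 0.4836.
The surplus seats go to Dorne, Harke, Eskel.
Dorne receives 10.

10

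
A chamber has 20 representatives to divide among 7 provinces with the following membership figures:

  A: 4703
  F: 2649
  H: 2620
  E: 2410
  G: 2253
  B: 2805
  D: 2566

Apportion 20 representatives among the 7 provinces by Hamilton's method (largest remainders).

The standard divisor is 20006/20 ≈ 1000.3.
Standard quotas: A 4.702, F 2.648, H 2.619, E 2.409, G 2.252, B 2.804, D 2.565.
Lower quotas: A 4, F 2, H 2, E 2, G 2, B 2, D 2 (sum 16, leaving 4 seats).
Remainders in descending order: B 0.804, A 0.702, F 0.648, H 0.619, D 0.565, E 0.409, G 0.252.
Largest remainders: B, A, F, H receive the extra seats.

A: 5, F: 3, H: 3, E: 2, G: 2, B: 3, D: 2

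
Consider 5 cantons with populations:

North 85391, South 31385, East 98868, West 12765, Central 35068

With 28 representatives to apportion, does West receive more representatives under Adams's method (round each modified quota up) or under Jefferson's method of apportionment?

Adams

Adams: North 9, South 3, East 10, West 2, Central 4.
Jefferson: North 9, South 3, East 11, West 1, Central 4.
West gets 2 under Adams and 1 under Jefferson.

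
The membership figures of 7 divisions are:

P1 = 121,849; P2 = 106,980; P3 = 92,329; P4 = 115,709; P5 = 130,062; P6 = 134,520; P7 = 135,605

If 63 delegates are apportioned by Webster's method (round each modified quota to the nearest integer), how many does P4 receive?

Standard divisor 837054/63 ≈ 13286.571; standard quotas: P1 9.171, P2 8.052, P3 6.949, P4 8.709, P5 9.789, P6 10.125, P7 10.206.
Rounding to the nearest integer gives P1 9, P2 8, P3 7, P4 9, P5 10, P6 10, P7 10 — total 63, matching the house size, so no adjustment is needed.
P4 receives 9.

9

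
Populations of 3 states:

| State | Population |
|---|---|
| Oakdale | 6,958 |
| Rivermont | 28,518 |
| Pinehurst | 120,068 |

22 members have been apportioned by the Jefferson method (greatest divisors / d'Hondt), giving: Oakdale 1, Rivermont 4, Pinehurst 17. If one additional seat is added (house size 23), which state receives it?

Pinehurst

Priority for the next seat is population ÷ (current seats + 1).
Priorities: Oakdale 3479.000, Rivermont 5703.600, Pinehurst 6670.444.
Highest priority: Pinehurst.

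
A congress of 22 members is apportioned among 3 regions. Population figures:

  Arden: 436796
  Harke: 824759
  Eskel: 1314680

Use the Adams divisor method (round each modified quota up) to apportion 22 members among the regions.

Standard divisor 2576235/22 ≈ 117101.591; standard quotas: Arden 3.730, Harke 7.043, Eskel 11.227.
Rounding up gives 4, 8, 12 = 24 seats, so the divisor must be adjusted.
With modified divisor 125500: modified quotas Arden 3.480, Harke 6.572, Eskel 10.476.
Rounding up: Arden 4, Harke 7, Eskel 11 (total 22).

Arden 4, Harke 7, Eskel 11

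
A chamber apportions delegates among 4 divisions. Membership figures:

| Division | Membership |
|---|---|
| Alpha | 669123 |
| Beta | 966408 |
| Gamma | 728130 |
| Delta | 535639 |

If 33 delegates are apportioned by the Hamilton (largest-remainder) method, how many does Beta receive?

11

Standard divisor: 2899300 ÷ 33 ≈ 87857.576.
Standard quotas: Alpha 7.6160, Beta 10.9997, Gamma 8.2876, Delta 6.0967.
Lower quotas: Alpha 7, Beta 10, Gamma 8, Delta 6 (sum 31, leaving 2 seats).
Remainders in descending order: Beta 0.9997, Alpha 0.6160, Gamma 0.2876, Delta 0.0967.
Largest remainders: Beta, Alpha receive the extra seats.
Beta receives 11.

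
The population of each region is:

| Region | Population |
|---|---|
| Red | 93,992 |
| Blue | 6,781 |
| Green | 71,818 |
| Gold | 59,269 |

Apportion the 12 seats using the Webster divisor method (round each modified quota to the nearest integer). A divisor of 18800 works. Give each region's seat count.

Red: 5, Blue: 0, Green: 4, Gold: 3

With modified divisor 18800: modified quotas Red 5.000, Blue 0.361, Green 3.820, Gold 3.153.
Rounding to the nearest integer: Red 5, Blue 0, Green 4, Gold 3 (total 12).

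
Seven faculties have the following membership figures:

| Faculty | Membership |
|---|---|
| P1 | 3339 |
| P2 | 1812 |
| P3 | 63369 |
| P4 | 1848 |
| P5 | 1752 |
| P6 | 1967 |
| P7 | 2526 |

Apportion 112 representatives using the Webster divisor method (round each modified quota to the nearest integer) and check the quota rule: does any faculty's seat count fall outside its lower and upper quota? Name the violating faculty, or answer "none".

Standard quotas: P1 4.881, P2 2.649, P3 92.639, P4 2.702, P5 2.561, P6 2.876, P7 3.693.
Webster allocation: P1 5, P2 3, P3 91, P4 3, P5 3, P6 3, P7 4.
P3 has quota 92.639 (lower 92, upper 93) but receives 91 — outside the quota interval.

P3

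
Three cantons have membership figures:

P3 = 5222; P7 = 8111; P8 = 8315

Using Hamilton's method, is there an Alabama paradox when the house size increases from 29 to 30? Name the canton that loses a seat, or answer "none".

none

At 29 seats: P3 7, P7 11, P8 11.
At 30 seats: P3 7, P7 11, P8 12.
No canton's allocation decreased.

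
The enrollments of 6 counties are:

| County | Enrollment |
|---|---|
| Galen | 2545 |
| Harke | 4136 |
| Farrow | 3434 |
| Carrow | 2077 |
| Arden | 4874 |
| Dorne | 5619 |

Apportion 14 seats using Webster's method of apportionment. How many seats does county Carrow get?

1

Standard divisor 22685/14 ≈ 1620.357; standard quotas: Galen 1.571, Harke 2.553, Farrow 2.119, Carrow 1.282, Arden 3.008, Dorne 3.468.
Rounding to the nearest integer gives Galen 2, Harke 3, Farrow 2, Carrow 1, Arden 3, Dorne 3 — total 14, matching the house size, so no adjustment is needed.
Carrow receives 1.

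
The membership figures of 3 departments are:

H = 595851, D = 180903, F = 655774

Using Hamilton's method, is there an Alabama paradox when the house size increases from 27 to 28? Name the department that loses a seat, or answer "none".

At 27 seats: H 11, D 4, F 12.
At 28 seats: H 12, D 3, F 13.
D drops from 4 to 3.

D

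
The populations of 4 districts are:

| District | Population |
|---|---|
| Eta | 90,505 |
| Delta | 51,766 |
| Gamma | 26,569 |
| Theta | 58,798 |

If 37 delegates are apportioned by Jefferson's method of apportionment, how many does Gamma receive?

4

Standard divisor 227638/37 ≈ 6152.378; standard quotas: Eta 14.711, Delta 8.414, Gamma 4.318, Theta 9.557.
Rounding down gives 14, 8, 4, 9 = 35 seats, so the divisor must be adjusted.
With modified divisor 5800: modified quotas Eta 15.604, Delta 8.925, Gamma 4.581, Theta 10.138.
Rounding down: Eta 15, Delta 8, Gamma 4, Theta 10 (total 37).
Gamma receives 4.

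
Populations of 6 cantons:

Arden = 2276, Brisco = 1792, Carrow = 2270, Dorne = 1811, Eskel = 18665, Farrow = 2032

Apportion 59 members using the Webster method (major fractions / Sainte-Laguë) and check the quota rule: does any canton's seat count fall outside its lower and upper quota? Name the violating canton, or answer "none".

Standard quotas: Arden 4.655, Brisco 3.665, Carrow 4.643, Dorne 3.704, Eskel 38.176, Farrow 4.156.
Webster allocation: Arden 5, Brisco 4, Carrow 5, Dorne 4, Eskel 37, Farrow 4.
Eskel has quota 38.176 (lower 38, upper 39) but receives 37 — outside the quota interval.

Eskel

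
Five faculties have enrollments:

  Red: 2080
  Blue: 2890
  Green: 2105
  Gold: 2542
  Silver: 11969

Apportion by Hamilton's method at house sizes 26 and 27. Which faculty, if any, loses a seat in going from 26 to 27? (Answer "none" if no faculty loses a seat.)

Red

At 26 seats: Red 3, Blue 3, Green 3, Gold 3, Silver 14.
At 27 seats: Red 2, Blue 4, Green 3, Gold 3, Silver 15.
Red drops from 3 to 2.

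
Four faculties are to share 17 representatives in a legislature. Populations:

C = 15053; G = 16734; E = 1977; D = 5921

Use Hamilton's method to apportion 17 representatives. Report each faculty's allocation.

Standard divisor: 39685 ÷ 17 ≈ 2334.412.
Standard quotas: C 6.4483, G 7.1684, E 0.8469, D 2.5364.
Lower quotas: C 6, G 7, E 0, D 2 (sum 15, leaving 2 seats).
Remainders in descending order: E 0.8469, D 0.5364, C 0.4483, G 0.1684.
Largest remainders: E, D receive the extra seats.

C: 6, G: 7, E: 1, D: 3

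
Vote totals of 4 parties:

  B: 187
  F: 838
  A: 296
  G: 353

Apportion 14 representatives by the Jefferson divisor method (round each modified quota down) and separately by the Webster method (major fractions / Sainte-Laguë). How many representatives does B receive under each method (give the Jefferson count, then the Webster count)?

1 and 2

Jefferson: B 1, F 8, A 2, G 3.
Webster: B 2, F 7, A 2, G 3.
B gets 1 under Jefferson and 2 under Webster.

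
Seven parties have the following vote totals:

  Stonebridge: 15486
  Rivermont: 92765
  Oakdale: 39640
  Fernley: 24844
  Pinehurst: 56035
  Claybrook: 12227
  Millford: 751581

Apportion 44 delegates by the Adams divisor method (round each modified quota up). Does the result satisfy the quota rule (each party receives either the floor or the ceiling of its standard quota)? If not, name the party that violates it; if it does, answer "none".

Standard quotas: Stonebridge 0.686, Rivermont 4.112, Oakdale 1.757, Fernley 1.101, Pinehurst 2.484, Claybrook 0.542, Millford 33.317.
Adams allocation: Stonebridge 1, Rivermont 4, Oakdale 2, Fernley 2, Pinehurst 3, Claybrook 1, Millford 31.
Millford has quota 33.317 (lower 33, upper 34) but receives 31 — outside the quota interval.

Millford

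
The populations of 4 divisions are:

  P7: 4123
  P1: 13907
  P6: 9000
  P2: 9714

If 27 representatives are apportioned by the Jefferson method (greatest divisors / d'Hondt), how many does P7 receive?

Standard divisor 36744/27 ≈ 1360.889; standard quotas: P7 3.030, P1 10.219, P6 6.613, P2 7.138.
Rounding down gives 3, 10, 6, 7 = 26 seats, so the divisor must be adjusted.
With modified divisor 1270: modified quotas P7 3.246, P1 10.950, P6 7.087, P2 7.649.
Rounding down: P7 3, P1 10, P6 7, P2 7 (total 27).
P7 receives 3.

3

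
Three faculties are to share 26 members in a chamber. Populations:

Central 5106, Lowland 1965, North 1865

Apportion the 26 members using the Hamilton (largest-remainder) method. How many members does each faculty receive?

Central: 15, Lowland: 6, North: 5

Total 8936; standard divisor 8936/26 ≈ 343.692.
Standard quotas: Central 14.8563, Lowland 5.7173, North 5.4264.
Lower quotas: Central 14, Lowland 5, North 5 (sum 24, leaving 2 seats).
Remainders in descending order: Central 0.8563, Lowland 0.7173, North 0.4264.
Largest remainders: Central, Lowland receive the extra seats.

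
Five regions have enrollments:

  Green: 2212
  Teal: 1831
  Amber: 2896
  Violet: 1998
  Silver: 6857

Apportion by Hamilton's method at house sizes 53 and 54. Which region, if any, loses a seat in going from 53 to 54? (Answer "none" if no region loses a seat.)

none

At 53 seats: Green 7, Teal 6, Amber 10, Violet 7, Silver 23.
At 54 seats: Green 8, Teal 6, Amber 10, Violet 7, Silver 23.
No region's allocation decreased.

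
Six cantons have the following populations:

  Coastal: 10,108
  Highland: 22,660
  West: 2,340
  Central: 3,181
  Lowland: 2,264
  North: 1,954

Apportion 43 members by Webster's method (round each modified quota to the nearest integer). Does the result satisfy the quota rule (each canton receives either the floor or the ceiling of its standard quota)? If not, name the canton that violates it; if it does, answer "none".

Standard quotas: Coastal 10.225, Highland 22.923, West 2.367, Central 3.218, Lowland 2.290, North 1.977.
Webster allocation: Coastal 10, Highland 24, West 2, Central 3, Lowland 2, North 2.
Highland has quota 22.923 (lower 22, upper 23) but receives 24 — outside the quota interval.

Highland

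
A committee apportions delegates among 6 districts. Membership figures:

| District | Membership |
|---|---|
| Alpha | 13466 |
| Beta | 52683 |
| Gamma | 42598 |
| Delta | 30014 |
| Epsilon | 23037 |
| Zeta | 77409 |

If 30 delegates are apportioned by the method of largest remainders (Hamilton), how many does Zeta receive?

Standard divisor: 239207 ÷ 30 ≈ 7973.567.
Standard quotas: Alpha 1.6888, Beta 6.6072, Gamma 5.3424, Delta 3.7642, Epsilon 2.8892, Zeta 9.7082.
Lower quotas: Alpha 1, Beta 6, Gamma 5, Delta 3, Epsilon 2, Zeta 9 (sum 26, leaving 4 seats).
Remainders in descending order: Epsilon 0.8892, Delta 0.7642, Zeta 0.7082, Alpha 0.6888, Beta 0.6072, Gamma 0.3424.
Largest remainders: Epsilon, Delta, Zeta, Alpha receive the extra seats.
Zeta receives 10.

10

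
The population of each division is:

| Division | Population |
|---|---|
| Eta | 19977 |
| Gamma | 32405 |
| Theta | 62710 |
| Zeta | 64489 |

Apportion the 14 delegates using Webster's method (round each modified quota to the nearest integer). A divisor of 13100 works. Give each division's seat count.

With modified divisor 13100: modified quotas Eta 1.525, Gamma 2.474, Theta 4.787, Zeta 4.923.
Rounding to the nearest integer: Eta 2, Gamma 2, Theta 5, Zeta 5 (total 14).

Eta 2; Gamma 2; Theta 5; Zeta 5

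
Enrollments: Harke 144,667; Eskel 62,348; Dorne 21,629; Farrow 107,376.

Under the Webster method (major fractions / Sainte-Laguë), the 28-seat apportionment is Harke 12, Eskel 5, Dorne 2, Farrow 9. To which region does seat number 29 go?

Priority for the next seat is population ÷ (current seats + 0.5).
Priorities: Harke 11573.360, Eskel 11336.000, Dorne 8651.600, Farrow 11302.737.
Highest priority: Harke.

Harke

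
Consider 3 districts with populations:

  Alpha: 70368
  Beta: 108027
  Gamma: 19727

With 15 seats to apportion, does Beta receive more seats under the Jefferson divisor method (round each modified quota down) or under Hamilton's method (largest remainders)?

Jefferson: Alpha 5, Beta 9, Gamma 1.
Hamilton: Alpha 5, Beta 8, Gamma 2.
Beta gets 9 under Jefferson and 8 under Hamilton.

Jefferson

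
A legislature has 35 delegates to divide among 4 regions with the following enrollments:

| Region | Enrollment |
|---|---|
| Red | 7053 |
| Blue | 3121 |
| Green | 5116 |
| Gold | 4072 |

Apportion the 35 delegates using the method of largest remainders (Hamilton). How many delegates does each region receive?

Standard divisor: 19362 ÷ 35 ≈ 553.2.
Standard quotas: Red 12.7495, Blue 5.6417, Green 9.2480, Gold 7.3608.
Lower quotas: Red 12, Blue 5, Green 9, Gold 7 (sum 33, leaving 2 seats).
Remainders in descending order: Red 0.7495, Blue 0.6417, Gold 0.3608, Green 0.2480.
Largest remainders: Red, Blue receive the extra seats.

Red=13, Blue=6, Green=9, Gold=7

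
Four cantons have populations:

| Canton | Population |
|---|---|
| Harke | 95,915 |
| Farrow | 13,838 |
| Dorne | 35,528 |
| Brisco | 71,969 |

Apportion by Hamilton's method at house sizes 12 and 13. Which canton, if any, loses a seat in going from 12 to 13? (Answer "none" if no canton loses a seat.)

none

At 12 seats: Harke 5, Farrow 1, Dorne 2, Brisco 4.
At 13 seats: Harke 6, Farrow 1, Dorne 2, Brisco 4.
No canton's allocation decreased.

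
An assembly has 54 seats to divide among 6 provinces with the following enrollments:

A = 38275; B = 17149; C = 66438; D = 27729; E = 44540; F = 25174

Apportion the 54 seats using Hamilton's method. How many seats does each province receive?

A 10, B 4, C 16, D 7, E 11, F 6

Total 219305; standard divisor 219305/54 ≈ 4061.204.
Standard quotas: A 9.4245, B 4.2226, C 16.3592, D 6.8278, E 10.9672, F 6.1987.
Lower quotas: A 9, B 4, C 16, D 6, E 10, F 6 (sum 51, leaving 3 seats).
Remainders in descending order: E 0.9672, D 0.8278, A 0.4245, C 0.3592, B 0.2226, F 0.1987.
Largest remainders: E, D, A receive the extra seats.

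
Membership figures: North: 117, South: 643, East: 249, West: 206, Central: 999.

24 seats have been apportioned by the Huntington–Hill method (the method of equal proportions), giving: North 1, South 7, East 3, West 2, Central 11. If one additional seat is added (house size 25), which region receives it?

Priority for the next seat is population ÷ (√(s·(s+1))).
Priorities: North 82.731, South 85.924, East 71.880, West 84.099, Central 86.952.
Highest priority: Central.

Central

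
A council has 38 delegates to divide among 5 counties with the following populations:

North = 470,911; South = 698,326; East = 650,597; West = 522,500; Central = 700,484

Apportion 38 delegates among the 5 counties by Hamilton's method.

The standard divisor is 3042818/38 ≈ 80074.158.
Standard quotas: North 5.8809, South 8.7210, East 8.1249, West 6.5252, Central 8.7479.
Lower quotas: North 5, South 8, East 8, West 6, Central 8 (sum 35, leaving 3 seats).
Remainders in descending order: North 0.8809, Central 0.7479, South 0.7210, West 0.5252, East 0.1249.
Largest remainders: North, Central, South receive the extra seats.

North 6, South 9, East 8, West 6, Central 9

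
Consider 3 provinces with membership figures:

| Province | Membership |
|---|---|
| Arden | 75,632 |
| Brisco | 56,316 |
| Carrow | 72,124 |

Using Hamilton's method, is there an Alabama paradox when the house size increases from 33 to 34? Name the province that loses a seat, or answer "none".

At 33 seats: Arden 12, Brisco 9, Carrow 12.
At 34 seats: Arden 13, Brisco 9, Carrow 12.
No province's allocation decreased.

none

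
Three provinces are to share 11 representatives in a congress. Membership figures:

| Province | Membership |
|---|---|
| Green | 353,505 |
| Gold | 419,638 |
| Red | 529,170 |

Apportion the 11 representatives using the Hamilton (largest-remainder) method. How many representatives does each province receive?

Total 1302313; standard divisor 1302313/11 ≈ 118392.091.
Standard quotas: Green 2.9859, Gold 3.5445, Red 4.4696.
Lower quotas: Green 2, Gold 3, Red 4 (sum 9, leaving 2 seats).
Remainders in descending order: Green 0.9859, Gold 0.5445, Red 0.4696.
Largest remainders: Green, Gold receive the extra seats.

Green=3, Gold=4, Red=4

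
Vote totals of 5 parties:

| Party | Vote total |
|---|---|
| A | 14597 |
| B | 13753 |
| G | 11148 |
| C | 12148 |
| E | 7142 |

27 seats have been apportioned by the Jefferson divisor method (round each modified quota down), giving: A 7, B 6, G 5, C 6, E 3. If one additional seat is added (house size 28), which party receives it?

B

Priority for the next seat is population ÷ (current seats + 1).
Priorities: A 1824.625, B 1964.714, G 1858.000, C 1735.429, E 1785.500.
Highest priority: B.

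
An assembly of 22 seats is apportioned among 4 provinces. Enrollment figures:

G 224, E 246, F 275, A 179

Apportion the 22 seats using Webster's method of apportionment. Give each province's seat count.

Standard divisor 924/22 ≈ 42; standard quotas: G 5.333, E 5.857, F 6.548, A 4.262.
Rounding to the nearest integer gives G 5, E 6, F 7, A 4 — total 22, matching the house size, so no adjustment is needed.

G 5, E 6, F 7, A 4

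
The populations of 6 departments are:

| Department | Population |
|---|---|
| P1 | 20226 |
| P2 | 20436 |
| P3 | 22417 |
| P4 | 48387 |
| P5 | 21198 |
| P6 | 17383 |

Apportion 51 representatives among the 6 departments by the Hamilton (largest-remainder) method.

Total 150047; standard divisor 150047/51 ≈ 2942.098.
Standard quotas: P1 6.8747, P2 6.9461, P3 7.6194, P4 16.4464, P5 7.2051, P6 5.9084.
Lower quotas: P1 6, P2 6, P3 7, P4 16, P5 7, P6 5 (sum 47, leaving 4 seats).
Remainders in descending order: P2 0.9461, P6 0.9084, P1 0.8747, P3 0.6194, P4 0.4464, P5 0.2051.
Largest remainders: P2, P6, P1, P3 receive the extra seats.

P1=7, P2=7, P3=8, P4=16, P5=7, P6=6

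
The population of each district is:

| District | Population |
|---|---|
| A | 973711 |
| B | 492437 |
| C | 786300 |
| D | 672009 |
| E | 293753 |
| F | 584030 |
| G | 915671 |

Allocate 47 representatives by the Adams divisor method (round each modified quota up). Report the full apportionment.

A 9, B 5, C 8, D 7, E 3, F 6, G 9

Standard divisor 4717911/47 ≈ 100381.085; standard quotas: A 9.700, B 4.906, C 7.833, D 6.695, E 2.926, F 5.818, G 9.122.
Rounding up gives 10, 5, 8, 7, 3, 6, 10 = 49 seats, so the divisor must be adjusted.
With modified divisor 110100: modified quotas A 8.844, B 4.473, C 7.142, D 6.104, E 2.668, F 5.305, G 8.317.
Rounding up: A 9, B 5, C 8, D 7, E 3, F 6, G 9 (total 47).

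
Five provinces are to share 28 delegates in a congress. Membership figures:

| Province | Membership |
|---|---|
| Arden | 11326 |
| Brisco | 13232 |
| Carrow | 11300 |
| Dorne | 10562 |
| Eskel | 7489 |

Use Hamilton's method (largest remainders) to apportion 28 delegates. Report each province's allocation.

Total 53909; standard divisor 53909/28 ≈ 1925.321.
Standard quotas: Arden 5.8827, Brisco 6.8726, Carrow 5.8691, Dorne 5.4858, Eskel 3.8897.
Lower quotas: Arden 5, Brisco 6, Carrow 5, Dorne 5, Eskel 3 (sum 24, leaving 4 seats).
Remainders in descending order: Eskel 0.8897, Arden 0.8827, Brisco 0.8726, Carrow 0.8691, Dorne 0.4858.
The surplus seats go to Eskel, Arden, Brisco, Carrow.

Arden: 6, Brisco: 7, Carrow: 6, Dorne: 5, Eskel: 4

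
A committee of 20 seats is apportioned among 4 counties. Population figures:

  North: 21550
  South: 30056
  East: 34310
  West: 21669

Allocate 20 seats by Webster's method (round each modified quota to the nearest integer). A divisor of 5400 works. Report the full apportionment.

With modified divisor 5400: modified quotas North 3.991, South 5.566, East 6.354, West 4.013.
Rounding to the nearest integer: North 4, South 6, East 6, West 4 (total 20).

North=4, South=6, East=6, West=4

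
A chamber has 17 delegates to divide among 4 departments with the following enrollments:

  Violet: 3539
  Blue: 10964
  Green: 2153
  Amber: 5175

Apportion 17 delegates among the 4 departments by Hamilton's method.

Standard divisor: 21831 ÷ 17 ≈ 1284.176.
Standard quotas: Violet 2.7559, Blue 8.5378, Green 1.6766, Amber 4.0298.
Lower quotas: Violet 2, Blue 8, Green 1, Amber 4 (sum 15, leaving 2 seats).
Remainders in descending order: Violet 0.7559, Green 0.6766, Blue 0.5378, Amber 0.0298.
The surplus seats go to Violet, Green.

Violet 3; Blue 8; Green 2; Amber 4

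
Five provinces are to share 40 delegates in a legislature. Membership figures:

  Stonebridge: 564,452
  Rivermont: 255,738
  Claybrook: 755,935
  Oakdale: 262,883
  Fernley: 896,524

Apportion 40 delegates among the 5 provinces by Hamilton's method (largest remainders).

Total 2735532; standard divisor 2735532/40 ≈ 68388.3.
Standard quotas: Stonebridge 8.2536, Rivermont 3.7395, Claybrook 11.0536, Oakdale 3.8440, Fernley 13.1093.
Lower quotas: Stonebridge 8, Rivermont 3, Claybrook 11, Oakdale 3, Fernley 13 (sum 38, leaving 2 seats).
Remainders in descending order: Oakdale 0.8440, Rivermont 0.7395, Stonebridge 0.2536, Fernley 0.1093, Claybrook 0.0536.
Largest remainders: Oakdale, Rivermont receive the extra seats.

Stonebridge 8; Rivermont 4; Claybrook 11; Oakdale 4; Fernley 13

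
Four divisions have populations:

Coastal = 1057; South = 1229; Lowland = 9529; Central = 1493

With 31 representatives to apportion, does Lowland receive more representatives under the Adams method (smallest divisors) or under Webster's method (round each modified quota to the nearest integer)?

Webster

Adams: Coastal 3, South 3, Lowland 21, Central 4.
Webster: Coastal 2, South 3, Lowland 22, Central 4.
Lowland gets 21 under Adams and 22 under Webster.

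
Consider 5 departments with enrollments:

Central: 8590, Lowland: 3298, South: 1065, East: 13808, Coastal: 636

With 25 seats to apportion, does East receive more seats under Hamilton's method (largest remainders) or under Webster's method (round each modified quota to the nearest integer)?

Hamilton: Central 8, Lowland 3, South 1, East 13, Coastal 0.
Webster: Central 8, Lowland 3, South 1, East 12, Coastal 1.
East gets 13 under Hamilton and 12 under Webster.

Hamilton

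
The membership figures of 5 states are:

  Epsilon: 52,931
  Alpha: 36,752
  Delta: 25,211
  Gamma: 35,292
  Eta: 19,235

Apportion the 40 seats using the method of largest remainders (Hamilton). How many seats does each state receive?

Epsilon: 12; Alpha: 9; Delta: 6; Gamma: 8; Eta: 5

Total 169421; standard divisor 169421/40 ≈ 4235.525.
Standard quotas: Epsilon 12.4969, Alpha 8.6771, Delta 5.9523, Gamma 8.3324, Eta 4.5413.
Lower quotas: Epsilon 12, Alpha 8, Delta 5, Gamma 8, Eta 4 (sum 37, leaving 3 seats).
Remainders in descending order: Delta 0.9523, Alpha 0.6771, Eta 0.5413, Epsilon 0.4969, Gamma 0.3324.
The surplus seats go to Delta, Alpha, Eta.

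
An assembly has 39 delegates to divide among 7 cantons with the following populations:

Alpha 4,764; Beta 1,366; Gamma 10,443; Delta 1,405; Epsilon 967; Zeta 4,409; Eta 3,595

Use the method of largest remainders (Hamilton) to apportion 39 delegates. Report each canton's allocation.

Alpha: 7; Beta: 2; Gamma: 15; Delta: 2; Epsilon: 2; Zeta: 6; Eta: 5

Total 26949; standard divisor 26949/39 = 691.
Standard quotas: Alpha 6.8944, Beta 1.9768, Gamma 15.1129, Delta 2.0333, Epsilon 1.3994, Zeta 6.3806, Eta 5.2026.
Lower quotas: Alpha 6, Beta 1, Gamma 15, Delta 2, Epsilon 1, Zeta 6, Eta 5 (sum 36, leaving 3 seats).
Remainders in descending order: Beta 0.9768, Alpha 0.8944, Epsilon 0.3994, Zeta 0.3806, Eta 0.2026, Gamma 0.1129, Delta 0.0333.
The surplus seats go to Beta, Alpha, Epsilon.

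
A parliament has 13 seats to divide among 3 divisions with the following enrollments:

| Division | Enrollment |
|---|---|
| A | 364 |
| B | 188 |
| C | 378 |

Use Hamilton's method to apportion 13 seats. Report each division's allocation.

Total 930; standard divisor 930/13 ≈ 71.538.
Standard quotas: A 5.088, B 2.628, C 5.284.
Lower quotas: A 5, B 2, C 5 (sum 12, leaving 1 seat).
Remainders in descending order: B 0.628, C 0.284, A 0.088.
The surplus seat goes to B.

A 5, B 3, C 5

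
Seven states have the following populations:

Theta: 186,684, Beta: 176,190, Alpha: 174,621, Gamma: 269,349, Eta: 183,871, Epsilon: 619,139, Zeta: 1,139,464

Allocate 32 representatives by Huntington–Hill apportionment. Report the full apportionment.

Theta 2; Beta 2; Alpha 2; Gamma 3; Eta 2; Epsilon 7; Zeta 14

With divisor 83599: modified quotas Theta 2.233, Beta 2.108, Alpha 2.089, Gamma 3.222, Eta 2.199, Epsilon 7.406, Zeta 13.630.
Geometric-mean thresholds: Theta √(2·3)=2.449, Beta √(2·3)=2.449, Alpha √(2·3)=2.449, Gamma √(3·4)=3.464, Eta √(2·3)=2.449, Epsilon √(7·8)=7.483, Zeta √(13·14)=13.491.
Each quota rounded against its threshold gives Theta 2, Beta 2, Alpha 2, Gamma 3, Eta 2, Epsilon 7, Zeta 14 (total 32).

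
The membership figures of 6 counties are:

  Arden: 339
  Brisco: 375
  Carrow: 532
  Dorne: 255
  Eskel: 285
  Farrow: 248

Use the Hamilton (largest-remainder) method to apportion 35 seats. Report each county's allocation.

Arden 6, Brisco 7, Carrow 9, Dorne 4, Eskel 5, Farrow 4

Total 2034; standard divisor 2034/35 ≈ 58.114.
Standard quotas: Arden 5.833, Brisco 6.453, Carrow 9.154, Dorne 4.388, Eskel 4.904, Farrow 4.267.
Lower quotas: Arden 5, Brisco 6, Carrow 9, Dorne 4, Eskel 4, Farrow 4 (sum 32, leaving 3 seats).
Remainders in descending order: Eskel 0.904, Arden 0.833, Brisco 0.453, Dorne 0.388, Farrow 0.267, Carrow 0.154.
Largest remainders: Eskel, Arden, Brisco receive the extra seats.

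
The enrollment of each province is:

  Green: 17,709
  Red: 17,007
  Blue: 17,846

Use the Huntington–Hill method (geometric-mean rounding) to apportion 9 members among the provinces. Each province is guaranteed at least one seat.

With divisor 6047: modified quotas Green 2.929, Red 2.812, Blue 2.951.
Geometric-mean thresholds: Green √(2·3)=2.449, Red √(2·3)=2.449, Blue √(2·3)=2.449.
Each quota rounded against its threshold gives Green 3, Red 3, Blue 3 (total 9).

Green 3, Red 3, Blue 3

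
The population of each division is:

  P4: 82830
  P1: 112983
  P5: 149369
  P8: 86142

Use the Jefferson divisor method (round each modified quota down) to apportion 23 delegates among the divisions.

P4: 4; P1: 6; P5: 8; P8: 5

Standard divisor 431324/23 ≈ 18753.217; standard quotas: P4 4.417, P1 6.025, P5 7.965, P8 4.593.
Rounding down gives 4, 6, 7, 4 = 21 seats, so the divisor must be adjusted.
With modified divisor 16900: modified quotas P4 4.901, P1 6.685, P5 8.838, P8 5.097.
Rounding down: P4 4, P1 6, P5 8, P8 5 (total 23).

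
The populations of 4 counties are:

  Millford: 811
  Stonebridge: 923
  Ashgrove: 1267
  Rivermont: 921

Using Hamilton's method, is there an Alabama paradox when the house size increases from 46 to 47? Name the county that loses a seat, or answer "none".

none

At 46 seats: Millford 9, Stonebridge 11, Ashgrove 15, Rivermont 11.
At 47 seats: Millford 10, Stonebridge 11, Ashgrove 15, Rivermont 11.
No county's allocation decreased.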